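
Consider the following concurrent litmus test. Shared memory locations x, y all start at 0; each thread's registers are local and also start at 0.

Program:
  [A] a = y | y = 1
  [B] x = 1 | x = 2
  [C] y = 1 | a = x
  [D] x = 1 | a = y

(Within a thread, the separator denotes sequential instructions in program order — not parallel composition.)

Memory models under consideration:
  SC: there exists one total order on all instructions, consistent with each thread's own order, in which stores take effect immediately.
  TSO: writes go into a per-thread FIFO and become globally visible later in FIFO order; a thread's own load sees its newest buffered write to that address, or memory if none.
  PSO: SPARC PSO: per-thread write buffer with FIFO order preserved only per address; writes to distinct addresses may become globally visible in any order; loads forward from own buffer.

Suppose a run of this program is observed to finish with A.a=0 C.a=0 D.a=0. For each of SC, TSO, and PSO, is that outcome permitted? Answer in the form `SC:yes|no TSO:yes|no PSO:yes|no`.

SC:no TSO:yes PSO:yes

outcome vector order: (A.a,C.a,D.a)
[SC] allowed = {001, 010, 011, 020, 021, 101, 110, 111, 120, 121}
[TSO] allowed = {000, 001, 010, 011, 020, 021, 100, 101, 110, 111, 120, 121}
[PSO] allowed = {000, 001, 010, 011, 020, 021, 100, 101, 110, 111, 120, 121}
target 000 ∈ {TSO,PSO}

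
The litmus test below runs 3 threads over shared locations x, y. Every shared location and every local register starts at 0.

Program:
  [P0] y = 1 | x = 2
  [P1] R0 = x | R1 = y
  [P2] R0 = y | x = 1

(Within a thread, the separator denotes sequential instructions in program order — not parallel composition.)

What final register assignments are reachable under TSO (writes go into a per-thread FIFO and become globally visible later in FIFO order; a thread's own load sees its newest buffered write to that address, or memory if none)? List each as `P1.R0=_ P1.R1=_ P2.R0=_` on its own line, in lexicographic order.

outcome vector order: (P1.R0,P1.R1,P2.R0)
|TSO outcomes| = 9

P1.R0=0 P1.R1=0 P2.R0=0
P1.R0=0 P1.R1=0 P2.R0=1
P1.R0=0 P1.R1=1 P2.R0=0
P1.R0=0 P1.R1=1 P2.R0=1
P1.R0=1 P1.R1=0 P2.R0=0
P1.R0=1 P1.R1=1 P2.R0=0
P1.R0=1 P1.R1=1 P2.R0=1
P1.R0=2 P1.R1=1 P2.R0=0
P1.R0=2 P1.R1=1 P2.R0=1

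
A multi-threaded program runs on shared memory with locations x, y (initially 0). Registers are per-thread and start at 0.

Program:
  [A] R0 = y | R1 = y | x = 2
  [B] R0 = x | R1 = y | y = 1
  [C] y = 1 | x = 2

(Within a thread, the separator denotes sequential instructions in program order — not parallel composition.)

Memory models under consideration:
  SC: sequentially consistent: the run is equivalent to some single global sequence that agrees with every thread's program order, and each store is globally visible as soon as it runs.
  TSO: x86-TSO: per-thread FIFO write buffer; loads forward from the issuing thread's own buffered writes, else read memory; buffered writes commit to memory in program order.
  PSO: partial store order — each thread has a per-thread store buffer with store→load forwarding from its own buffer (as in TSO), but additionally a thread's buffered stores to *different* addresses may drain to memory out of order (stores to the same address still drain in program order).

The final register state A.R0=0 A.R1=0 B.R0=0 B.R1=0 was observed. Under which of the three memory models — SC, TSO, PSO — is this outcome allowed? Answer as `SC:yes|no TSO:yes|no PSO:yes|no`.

SC:yes TSO:yes PSO:yes

outcome vector order: (A.R0,A.R1,B.R0,B.R1)
SC: 10 outcomes — {<0 0 0 0> <0 0 0 1> <0 0 2 0> <0 0 2 1> <0 1 0 0> <0 1 0 1> <0 1 2 1> <1 1 0 0> <1 1 0 1> <1 1 2 1>}
TSO: 10 outcomes — {<0 0 0 0> <0 0 0 1> <0 0 2 0> <0 0 2 1> <0 1 0 0> <0 1 0 1> <0 1 2 1> <1 1 0 0> <1 1 0 1> <1 1 2 1>}
PSO: 12 outcomes — {<0 0 0 0> <0 0 0 1> <0 0 2 0> <0 0 2 1> <0 1 0 0> <0 1 0 1> <0 1 2 0> <0 1 2 1> <1 1 0 0> <1 1 0 1> <1 1 2 0> <1 1 2 1>}
target <0 0 0 0> ∈ {SC,TSO,PSO}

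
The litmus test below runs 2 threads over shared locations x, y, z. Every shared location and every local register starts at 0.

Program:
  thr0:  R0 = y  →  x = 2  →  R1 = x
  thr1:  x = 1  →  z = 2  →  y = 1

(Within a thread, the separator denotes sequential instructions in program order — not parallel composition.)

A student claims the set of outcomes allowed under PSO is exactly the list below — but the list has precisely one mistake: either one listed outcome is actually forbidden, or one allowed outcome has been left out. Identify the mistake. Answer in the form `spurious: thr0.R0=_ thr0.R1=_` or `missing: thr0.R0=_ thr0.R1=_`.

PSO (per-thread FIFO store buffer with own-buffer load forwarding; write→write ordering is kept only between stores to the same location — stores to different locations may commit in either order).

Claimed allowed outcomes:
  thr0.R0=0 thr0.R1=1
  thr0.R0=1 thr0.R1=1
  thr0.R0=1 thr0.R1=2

outcome vector order: (thr0.R0,thr0.R1)
under PSO → 0/1, 0/2, 1/1, 1/2
PSO∖claimed = {0/2}

missing: thr0.R0=0 thr0.R1=2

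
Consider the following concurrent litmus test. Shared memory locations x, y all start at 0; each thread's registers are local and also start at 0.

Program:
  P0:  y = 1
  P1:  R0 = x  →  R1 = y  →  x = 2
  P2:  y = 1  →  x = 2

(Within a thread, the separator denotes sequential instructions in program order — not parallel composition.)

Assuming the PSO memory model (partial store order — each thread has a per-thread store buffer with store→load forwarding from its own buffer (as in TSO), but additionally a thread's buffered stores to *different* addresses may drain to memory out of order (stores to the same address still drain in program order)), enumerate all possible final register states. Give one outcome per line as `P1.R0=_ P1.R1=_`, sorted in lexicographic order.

P1.R0=0 P1.R1=0
P1.R0=0 P1.R1=1
P1.R0=2 P1.R1=0
P1.R0=2 P1.R1=1

outcome vector order: (P1.R0,P1.R1)
|PSO outcomes| = 4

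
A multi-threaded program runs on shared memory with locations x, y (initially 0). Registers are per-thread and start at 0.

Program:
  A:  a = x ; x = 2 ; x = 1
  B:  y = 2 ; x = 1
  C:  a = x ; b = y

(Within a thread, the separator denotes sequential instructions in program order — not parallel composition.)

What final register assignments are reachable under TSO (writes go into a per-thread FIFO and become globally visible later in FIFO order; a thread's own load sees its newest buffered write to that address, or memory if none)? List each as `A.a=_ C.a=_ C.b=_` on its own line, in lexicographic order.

outcome vector order: (A.a,C.a,C.b)
|TSO outcomes| = 10

A.a=0 C.a=0 C.b=0
A.a=0 C.a=0 C.b=2
A.a=0 C.a=1 C.b=0
A.a=0 C.a=1 C.b=2
A.a=0 C.a=2 C.b=0
A.a=0 C.a=2 C.b=2
A.a=1 C.a=0 C.b=0
A.a=1 C.a=0 C.b=2
A.a=1 C.a=1 C.b=2
A.a=1 C.a=2 C.b=2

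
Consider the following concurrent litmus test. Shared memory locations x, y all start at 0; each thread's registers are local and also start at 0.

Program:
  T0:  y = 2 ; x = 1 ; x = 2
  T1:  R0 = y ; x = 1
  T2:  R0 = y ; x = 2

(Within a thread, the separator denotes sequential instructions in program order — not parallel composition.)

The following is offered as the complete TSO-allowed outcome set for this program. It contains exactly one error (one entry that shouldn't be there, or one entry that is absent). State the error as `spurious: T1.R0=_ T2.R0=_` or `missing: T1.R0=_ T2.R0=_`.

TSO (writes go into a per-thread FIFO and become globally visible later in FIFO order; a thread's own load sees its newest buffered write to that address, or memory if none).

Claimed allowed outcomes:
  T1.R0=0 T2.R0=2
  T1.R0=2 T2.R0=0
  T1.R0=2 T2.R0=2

outcome vector order: (T1.R0,T2.R0)
[TSO] allowed = {(0,0); (0,2); (2,0); (2,2)}
TSO∖claimed = {(0,0)}

missing: T1.R0=0 T2.R0=0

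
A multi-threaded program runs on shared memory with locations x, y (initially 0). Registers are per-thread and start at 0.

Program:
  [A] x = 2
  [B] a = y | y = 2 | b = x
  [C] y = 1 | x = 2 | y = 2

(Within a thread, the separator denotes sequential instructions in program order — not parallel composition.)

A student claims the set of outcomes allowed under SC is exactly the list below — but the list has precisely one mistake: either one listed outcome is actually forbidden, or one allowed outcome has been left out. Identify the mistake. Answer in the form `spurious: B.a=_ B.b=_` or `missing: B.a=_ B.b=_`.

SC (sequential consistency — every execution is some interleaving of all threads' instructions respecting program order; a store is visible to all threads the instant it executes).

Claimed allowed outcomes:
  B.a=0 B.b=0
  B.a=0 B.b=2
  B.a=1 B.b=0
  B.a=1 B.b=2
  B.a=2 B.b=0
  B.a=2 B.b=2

outcome vector order: (B.a,B.b)
[SC] allowed = {0/0; 0/2; 1/0; 1/2; 2/2}
claimed∖SC = {2/0}

spurious: B.a=2 B.b=0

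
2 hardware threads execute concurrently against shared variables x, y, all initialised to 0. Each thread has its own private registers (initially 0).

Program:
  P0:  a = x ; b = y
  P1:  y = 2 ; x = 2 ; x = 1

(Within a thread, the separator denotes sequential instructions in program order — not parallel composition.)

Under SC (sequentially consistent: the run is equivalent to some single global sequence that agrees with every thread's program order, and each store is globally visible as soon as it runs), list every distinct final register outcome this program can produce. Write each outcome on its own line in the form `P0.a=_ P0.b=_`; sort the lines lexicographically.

outcome vector order: (P0.a,P0.b)
|SC outcomes| = 4

P0.a=0 P0.b=0
P0.a=0 P0.b=2
P0.a=1 P0.b=2
P0.a=2 P0.b=2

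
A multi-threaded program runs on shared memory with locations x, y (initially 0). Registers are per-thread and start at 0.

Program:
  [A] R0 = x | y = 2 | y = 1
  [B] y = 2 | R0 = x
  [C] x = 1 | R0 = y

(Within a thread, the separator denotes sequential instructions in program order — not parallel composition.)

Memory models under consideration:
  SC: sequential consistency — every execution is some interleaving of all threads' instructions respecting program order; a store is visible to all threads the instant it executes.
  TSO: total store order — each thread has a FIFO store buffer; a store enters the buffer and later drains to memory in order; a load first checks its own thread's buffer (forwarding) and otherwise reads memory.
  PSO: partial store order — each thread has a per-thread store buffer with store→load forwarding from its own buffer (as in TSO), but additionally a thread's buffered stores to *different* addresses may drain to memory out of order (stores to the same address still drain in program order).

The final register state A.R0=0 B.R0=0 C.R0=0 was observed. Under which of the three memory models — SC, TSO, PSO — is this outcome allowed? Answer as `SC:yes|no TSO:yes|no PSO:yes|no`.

outcome vector order: (A.R0,B.R0,C.R0)
[SC] allowed = {<0 0 1> <0 0 2> <0 1 0> <0 1 1> <0 1 2> <1 0 1> <1 0 2> <1 1 0> <1 1 1> <1 1 2>}
[TSO] allowed = {<0 0 0> <0 0 1> <0 0 2> <0 1 0> <0 1 1> <0 1 2> <1 0 0> <1 0 1> <1 0 2> <1 1 0> <1 1 1> <1 1 2>}
[PSO] allowed = {<0 0 0> <0 0 1> <0 0 2> <0 1 0> <0 1 1> <0 1 2> <1 0 0> <1 0 1> <1 0 2> <1 1 0> <1 1 1> <1 1 2>}
target <0 0 0> ∈ {TSO,PSO}

SC:no TSO:yes PSO:yes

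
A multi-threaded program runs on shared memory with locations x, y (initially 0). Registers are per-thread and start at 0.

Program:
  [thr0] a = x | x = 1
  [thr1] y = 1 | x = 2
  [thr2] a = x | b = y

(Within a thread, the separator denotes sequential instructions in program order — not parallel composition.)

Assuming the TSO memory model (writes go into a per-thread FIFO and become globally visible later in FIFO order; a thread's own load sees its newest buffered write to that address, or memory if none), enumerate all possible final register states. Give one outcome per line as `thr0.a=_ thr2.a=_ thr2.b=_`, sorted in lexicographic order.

outcome vector order: (thr0.a,thr2.a,thr2.b)
|TSO outcomes| = 9

thr0.a=0 thr2.a=0 thr2.b=0
thr0.a=0 thr2.a=0 thr2.b=1
thr0.a=0 thr2.a=1 thr2.b=0
thr0.a=0 thr2.a=1 thr2.b=1
thr0.a=0 thr2.a=2 thr2.b=1
thr0.a=2 thr2.a=0 thr2.b=0
thr0.a=2 thr2.a=0 thr2.b=1
thr0.a=2 thr2.a=1 thr2.b=1
thr0.a=2 thr2.a=2 thr2.b=1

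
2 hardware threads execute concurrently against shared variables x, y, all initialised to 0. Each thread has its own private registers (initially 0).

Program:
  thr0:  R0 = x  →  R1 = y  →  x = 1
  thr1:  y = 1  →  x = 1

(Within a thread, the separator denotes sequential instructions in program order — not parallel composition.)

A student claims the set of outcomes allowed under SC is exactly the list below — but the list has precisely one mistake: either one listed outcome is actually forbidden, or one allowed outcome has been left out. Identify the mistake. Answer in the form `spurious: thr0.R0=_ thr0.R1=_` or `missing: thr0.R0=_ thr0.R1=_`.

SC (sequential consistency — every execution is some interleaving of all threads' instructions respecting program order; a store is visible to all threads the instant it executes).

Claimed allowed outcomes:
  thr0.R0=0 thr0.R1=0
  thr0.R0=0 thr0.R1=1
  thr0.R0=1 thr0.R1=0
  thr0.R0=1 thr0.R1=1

spurious: thr0.R0=1 thr0.R1=0

outcome vector order: (thr0.R0,thr0.R1)
SC: 3 outcomes — {00, 01, 11}
claimed∖SC = {10}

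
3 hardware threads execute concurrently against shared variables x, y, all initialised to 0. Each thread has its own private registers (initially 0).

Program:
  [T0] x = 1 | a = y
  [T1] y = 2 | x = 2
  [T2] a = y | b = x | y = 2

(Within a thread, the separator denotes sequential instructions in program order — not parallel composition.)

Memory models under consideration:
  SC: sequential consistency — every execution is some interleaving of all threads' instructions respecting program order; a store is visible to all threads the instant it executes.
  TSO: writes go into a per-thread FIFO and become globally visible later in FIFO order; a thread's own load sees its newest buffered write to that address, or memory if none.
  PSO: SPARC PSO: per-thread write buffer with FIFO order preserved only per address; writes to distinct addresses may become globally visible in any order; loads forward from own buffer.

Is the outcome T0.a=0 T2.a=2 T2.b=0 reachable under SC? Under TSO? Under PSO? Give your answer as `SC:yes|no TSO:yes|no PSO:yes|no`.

outcome vector order: (T0.a,T2.a,T2.b)
SC: 11 outcomes — {<0 0 0>, <0 0 1>, <0 0 2>, <0 2 1>, <0 2 2>, <2 0 0>, <2 0 1>, <2 0 2>, <2 2 0>, <2 2 1>, <2 2 2>}
TSO: 12 outcomes — {<0 0 0>, <0 0 1>, <0 0 2>, <0 2 0>, <0 2 1>, <0 2 2>, <2 0 0>, <2 0 1>, <2 0 2>, <2 2 0>, <2 2 1>, <2 2 2>}
PSO: 12 outcomes — {<0 0 0>, <0 0 1>, <0 0 2>, <0 2 0>, <0 2 1>, <0 2 2>, <2 0 0>, <2 0 1>, <2 0 2>, <2 2 0>, <2 2 1>, <2 2 2>}
target <0 2 0> ∈ {TSO,PSO}

SC:no TSO:yes PSO:yes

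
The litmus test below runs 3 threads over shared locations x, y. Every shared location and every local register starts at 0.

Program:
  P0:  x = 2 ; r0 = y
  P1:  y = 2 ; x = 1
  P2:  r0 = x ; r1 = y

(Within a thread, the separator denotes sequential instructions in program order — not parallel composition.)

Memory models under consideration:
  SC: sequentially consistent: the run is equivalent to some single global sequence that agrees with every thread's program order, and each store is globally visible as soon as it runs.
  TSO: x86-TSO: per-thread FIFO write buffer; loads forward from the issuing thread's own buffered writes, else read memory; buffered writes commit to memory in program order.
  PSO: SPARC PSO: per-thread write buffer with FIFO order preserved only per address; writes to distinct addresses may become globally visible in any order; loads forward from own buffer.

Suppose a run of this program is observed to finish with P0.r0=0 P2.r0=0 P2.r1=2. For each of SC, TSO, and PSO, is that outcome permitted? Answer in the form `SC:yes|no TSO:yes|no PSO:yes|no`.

SC:yes TSO:yes PSO:yes

outcome vector order: (P0.r0,P2.r0,P2.r1)
SC: 10 outcomes — {0/0/0 0/0/2 0/1/2 0/2/0 0/2/2 2/0/0 2/0/2 2/1/2 2/2/0 2/2/2}
TSO: 10 outcomes — {0/0/0 0/0/2 0/1/2 0/2/0 0/2/2 2/0/0 2/0/2 2/1/2 2/2/0 2/2/2}
PSO: 12 outcomes — {0/0/0 0/0/2 0/1/0 0/1/2 0/2/0 0/2/2 2/0/0 2/0/2 2/1/0 2/1/2 2/2/0 2/2/2}
target 0/0/2 ∈ {SC,TSO,PSO}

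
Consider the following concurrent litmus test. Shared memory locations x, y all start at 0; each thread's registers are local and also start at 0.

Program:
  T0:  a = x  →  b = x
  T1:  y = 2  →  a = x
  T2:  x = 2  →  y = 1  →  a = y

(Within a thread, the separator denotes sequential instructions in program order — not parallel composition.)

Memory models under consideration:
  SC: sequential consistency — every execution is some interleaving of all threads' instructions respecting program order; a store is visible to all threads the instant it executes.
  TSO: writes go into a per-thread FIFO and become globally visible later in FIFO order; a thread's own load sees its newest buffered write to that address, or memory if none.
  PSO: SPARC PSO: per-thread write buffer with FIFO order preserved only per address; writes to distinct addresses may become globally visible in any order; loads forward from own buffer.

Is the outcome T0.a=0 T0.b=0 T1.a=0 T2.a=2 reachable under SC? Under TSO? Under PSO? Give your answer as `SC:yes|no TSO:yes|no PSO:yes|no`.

SC:no TSO:yes PSO:yes

outcome vector order: (T0.a,T0.b,T1.a,T2.a)
under SC → 0/0/0/1; 0/0/2/1; 0/0/2/2; 0/2/0/1; 0/2/2/1; 0/2/2/2; 2/2/0/1; 2/2/2/1; 2/2/2/2
under TSO → 0/0/0/1; 0/0/0/2; 0/0/2/1; 0/0/2/2; 0/2/0/1; 0/2/0/2; 0/2/2/1; 0/2/2/2; 2/2/0/1; 2/2/0/2; 2/2/2/1; 2/2/2/2
under PSO → 0/0/0/1; 0/0/0/2; 0/0/2/1; 0/0/2/2; 0/2/0/1; 0/2/0/2; 0/2/2/1; 0/2/2/2; 2/2/0/1; 2/2/0/2; 2/2/2/1; 2/2/2/2
target 0/0/0/2 ∈ {TSO,PSO}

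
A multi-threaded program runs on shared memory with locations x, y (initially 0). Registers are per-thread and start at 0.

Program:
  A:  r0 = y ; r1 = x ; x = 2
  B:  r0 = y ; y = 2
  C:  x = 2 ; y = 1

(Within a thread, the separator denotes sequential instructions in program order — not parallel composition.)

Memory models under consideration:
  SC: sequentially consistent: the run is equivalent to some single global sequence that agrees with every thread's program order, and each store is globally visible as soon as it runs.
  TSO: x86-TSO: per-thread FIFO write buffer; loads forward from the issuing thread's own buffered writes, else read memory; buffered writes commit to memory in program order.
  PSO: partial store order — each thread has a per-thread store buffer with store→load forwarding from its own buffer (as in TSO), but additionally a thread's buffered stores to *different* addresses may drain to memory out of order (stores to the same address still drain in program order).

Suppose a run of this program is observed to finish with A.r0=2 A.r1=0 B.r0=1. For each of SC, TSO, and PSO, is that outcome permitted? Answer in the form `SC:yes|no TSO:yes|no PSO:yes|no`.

outcome vector order: (A.r0,A.r1,B.r0)
SC (9): 000, 001, 020, 021, 120, 121, 200, 220, 221
TSO (9): 000, 001, 020, 021, 120, 121, 200, 220, 221
PSO (12): 000, 001, 020, 021, 100, 101, 120, 121, 200, 201, 220, 221
target 201 ∈ {PSO}

SC:no TSO:no PSO:yes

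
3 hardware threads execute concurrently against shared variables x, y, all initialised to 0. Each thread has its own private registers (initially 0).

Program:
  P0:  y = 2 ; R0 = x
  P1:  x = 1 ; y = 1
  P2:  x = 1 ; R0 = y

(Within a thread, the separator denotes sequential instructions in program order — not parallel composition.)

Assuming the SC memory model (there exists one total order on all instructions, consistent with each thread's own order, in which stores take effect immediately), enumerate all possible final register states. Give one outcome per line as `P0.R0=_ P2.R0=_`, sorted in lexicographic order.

outcome vector order: (P0.R0,P2.R0)
|SC outcomes| = 5

P0.R0=0 P2.R0=1
P0.R0=0 P2.R0=2
P0.R0=1 P2.R0=0
P0.R0=1 P2.R0=1
P0.R0=1 P2.R0=2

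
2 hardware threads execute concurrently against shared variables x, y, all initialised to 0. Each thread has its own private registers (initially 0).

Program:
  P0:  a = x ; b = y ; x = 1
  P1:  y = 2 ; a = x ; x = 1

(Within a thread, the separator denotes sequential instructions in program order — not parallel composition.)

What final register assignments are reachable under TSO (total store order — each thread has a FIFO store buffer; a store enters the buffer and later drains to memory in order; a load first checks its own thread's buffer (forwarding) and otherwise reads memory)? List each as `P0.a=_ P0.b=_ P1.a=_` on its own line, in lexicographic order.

outcome vector order: (P0.a,P0.b,P1.a)
|TSO outcomes| = 5

P0.a=0 P0.b=0 P1.a=0
P0.a=0 P0.b=0 P1.a=1
P0.a=0 P0.b=2 P1.a=0
P0.a=0 P0.b=2 P1.a=1
P0.a=1 P0.b=2 P1.a=0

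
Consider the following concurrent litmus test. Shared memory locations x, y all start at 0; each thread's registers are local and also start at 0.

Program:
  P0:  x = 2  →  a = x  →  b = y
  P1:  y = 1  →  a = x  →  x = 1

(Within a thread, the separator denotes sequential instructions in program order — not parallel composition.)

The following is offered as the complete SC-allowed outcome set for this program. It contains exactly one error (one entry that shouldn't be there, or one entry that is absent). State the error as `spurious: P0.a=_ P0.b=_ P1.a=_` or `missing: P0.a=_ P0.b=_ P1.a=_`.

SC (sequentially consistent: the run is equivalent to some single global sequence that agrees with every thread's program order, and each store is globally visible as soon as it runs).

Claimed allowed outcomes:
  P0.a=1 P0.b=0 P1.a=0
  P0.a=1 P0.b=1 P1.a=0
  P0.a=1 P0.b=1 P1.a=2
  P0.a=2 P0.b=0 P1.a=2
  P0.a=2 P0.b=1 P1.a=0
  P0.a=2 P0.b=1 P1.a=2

spurious: P0.a=1 P0.b=0 P1.a=0

outcome vector order: (P0.a,P0.b,P1.a)
SC (5): 110 112 202 210 212
claimed∖SC = {100}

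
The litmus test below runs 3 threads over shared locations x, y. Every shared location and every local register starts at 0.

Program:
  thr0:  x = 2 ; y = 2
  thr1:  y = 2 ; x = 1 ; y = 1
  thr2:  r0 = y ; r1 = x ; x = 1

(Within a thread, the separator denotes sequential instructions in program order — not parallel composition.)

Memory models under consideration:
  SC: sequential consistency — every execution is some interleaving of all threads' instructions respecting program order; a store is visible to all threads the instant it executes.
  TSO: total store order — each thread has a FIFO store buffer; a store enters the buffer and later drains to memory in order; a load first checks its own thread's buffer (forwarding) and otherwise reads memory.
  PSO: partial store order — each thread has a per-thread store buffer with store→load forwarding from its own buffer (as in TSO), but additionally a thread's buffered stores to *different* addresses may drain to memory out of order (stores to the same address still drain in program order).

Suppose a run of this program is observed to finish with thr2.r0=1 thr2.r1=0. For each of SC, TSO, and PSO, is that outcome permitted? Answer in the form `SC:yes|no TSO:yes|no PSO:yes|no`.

outcome vector order: (thr2.r0,thr2.r1)
SC (8): <0 0>, <0 1>, <0 2>, <1 1>, <1 2>, <2 0>, <2 1>, <2 2>
TSO (8): <0 0>, <0 1>, <0 2>, <1 1>, <1 2>, <2 0>, <2 1>, <2 2>
PSO (9): <0 0>, <0 1>, <0 2>, <1 0>, <1 1>, <1 2>, <2 0>, <2 1>, <2 2>
target <1 0> ∈ {PSO}

SC:no TSO:no PSO:yes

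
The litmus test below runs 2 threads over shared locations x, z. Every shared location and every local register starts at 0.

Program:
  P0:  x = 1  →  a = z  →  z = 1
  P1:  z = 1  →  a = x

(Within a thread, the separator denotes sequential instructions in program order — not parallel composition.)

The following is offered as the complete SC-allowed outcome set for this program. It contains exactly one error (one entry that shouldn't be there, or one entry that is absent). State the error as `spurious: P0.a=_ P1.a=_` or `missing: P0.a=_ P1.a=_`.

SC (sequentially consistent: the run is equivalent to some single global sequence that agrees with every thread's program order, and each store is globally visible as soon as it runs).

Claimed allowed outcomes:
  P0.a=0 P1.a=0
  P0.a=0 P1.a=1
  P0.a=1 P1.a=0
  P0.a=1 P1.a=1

outcome vector order: (P0.a,P1.a)
SC (3): (0,1); (1,0); (1,1)
claimed∖SC = {(0,0)}

spurious: P0.a=0 P1.a=0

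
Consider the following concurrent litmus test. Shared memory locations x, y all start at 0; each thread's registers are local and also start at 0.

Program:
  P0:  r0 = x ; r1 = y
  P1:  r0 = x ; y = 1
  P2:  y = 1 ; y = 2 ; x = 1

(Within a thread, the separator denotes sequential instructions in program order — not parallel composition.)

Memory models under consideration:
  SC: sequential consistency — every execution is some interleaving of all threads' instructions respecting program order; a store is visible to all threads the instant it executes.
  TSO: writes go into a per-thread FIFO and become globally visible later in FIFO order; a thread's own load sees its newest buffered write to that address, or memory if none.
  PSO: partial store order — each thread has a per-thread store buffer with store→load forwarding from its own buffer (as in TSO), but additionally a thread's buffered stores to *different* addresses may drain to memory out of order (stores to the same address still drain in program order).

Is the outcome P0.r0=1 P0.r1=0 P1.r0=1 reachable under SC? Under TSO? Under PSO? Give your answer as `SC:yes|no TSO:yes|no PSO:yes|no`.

SC:no TSO:no PSO:yes

outcome vector order: (P0.r0,P0.r1,P1.r0)
SC (10): 0/0/0; 0/0/1; 0/1/0; 0/1/1; 0/2/0; 0/2/1; 1/1/0; 1/1/1; 1/2/0; 1/2/1
TSO (10): 0/0/0; 0/0/1; 0/1/0; 0/1/1; 0/2/0; 0/2/1; 1/1/0; 1/1/1; 1/2/0; 1/2/1
PSO (12): 0/0/0; 0/0/1; 0/1/0; 0/1/1; 0/2/0; 0/2/1; 1/0/0; 1/0/1; 1/1/0; 1/1/1; 1/2/0; 1/2/1
target 1/0/1 ∈ {PSO}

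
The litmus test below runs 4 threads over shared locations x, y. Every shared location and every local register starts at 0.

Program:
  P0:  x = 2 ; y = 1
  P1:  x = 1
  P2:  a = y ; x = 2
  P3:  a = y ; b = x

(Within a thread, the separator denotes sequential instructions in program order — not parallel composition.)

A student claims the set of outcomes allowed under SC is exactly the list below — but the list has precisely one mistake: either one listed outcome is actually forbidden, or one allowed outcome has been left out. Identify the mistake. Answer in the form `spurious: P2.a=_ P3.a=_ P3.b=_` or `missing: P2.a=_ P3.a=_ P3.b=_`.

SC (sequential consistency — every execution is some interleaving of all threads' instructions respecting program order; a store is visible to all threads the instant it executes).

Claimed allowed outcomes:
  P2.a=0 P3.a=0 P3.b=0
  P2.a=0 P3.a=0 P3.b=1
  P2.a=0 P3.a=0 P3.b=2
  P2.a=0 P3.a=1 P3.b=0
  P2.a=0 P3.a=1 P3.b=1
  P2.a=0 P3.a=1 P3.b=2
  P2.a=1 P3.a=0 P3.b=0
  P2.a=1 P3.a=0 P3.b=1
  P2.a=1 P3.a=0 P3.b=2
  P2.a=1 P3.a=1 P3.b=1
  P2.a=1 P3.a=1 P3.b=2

spurious: P2.a=0 P3.a=1 P3.b=0

outcome vector order: (P2.a,P3.a,P3.b)
SC: 10 outcomes — {(0,0,0), (0,0,1), (0,0,2), (0,1,1), (0,1,2), (1,0,0), (1,0,1), (1,0,2), (1,1,1), (1,1,2)}
claimed∖SC = {(0,1,0)}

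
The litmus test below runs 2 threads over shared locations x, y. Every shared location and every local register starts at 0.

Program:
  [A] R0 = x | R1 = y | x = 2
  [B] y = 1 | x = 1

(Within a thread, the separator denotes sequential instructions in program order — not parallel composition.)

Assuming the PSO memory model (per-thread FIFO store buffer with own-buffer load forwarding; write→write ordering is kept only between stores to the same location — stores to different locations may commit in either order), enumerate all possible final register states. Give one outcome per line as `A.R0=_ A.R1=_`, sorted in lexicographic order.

A.R0=0 A.R1=0
A.R0=0 A.R1=1
A.R0=1 A.R1=0
A.R0=1 A.R1=1

outcome vector order: (A.R0,A.R1)
|PSO outcomes| = 4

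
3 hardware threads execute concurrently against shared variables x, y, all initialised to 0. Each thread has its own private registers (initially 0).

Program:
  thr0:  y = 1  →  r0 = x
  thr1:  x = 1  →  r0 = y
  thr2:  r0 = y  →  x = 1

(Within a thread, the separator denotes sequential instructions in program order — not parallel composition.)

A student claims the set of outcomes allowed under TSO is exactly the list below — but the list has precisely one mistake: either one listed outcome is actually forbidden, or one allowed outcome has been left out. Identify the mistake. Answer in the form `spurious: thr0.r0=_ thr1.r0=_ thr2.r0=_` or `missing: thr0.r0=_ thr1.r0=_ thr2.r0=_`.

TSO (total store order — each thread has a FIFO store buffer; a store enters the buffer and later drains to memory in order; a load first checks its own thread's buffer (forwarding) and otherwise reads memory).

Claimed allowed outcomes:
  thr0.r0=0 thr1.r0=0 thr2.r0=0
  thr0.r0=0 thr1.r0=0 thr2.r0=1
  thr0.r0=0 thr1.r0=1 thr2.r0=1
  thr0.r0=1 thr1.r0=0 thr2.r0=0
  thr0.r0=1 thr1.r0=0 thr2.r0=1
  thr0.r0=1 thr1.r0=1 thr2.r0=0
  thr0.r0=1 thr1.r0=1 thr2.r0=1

missing: thr0.r0=0 thr1.r0=1 thr2.r0=0

outcome vector order: (thr0.r0,thr1.r0,thr2.r0)
[TSO] allowed = {<0 0 0>, <0 0 1>, <0 1 0>, <0 1 1>, <1 0 0>, <1 0 1>, <1 1 0>, <1 1 1>}
TSO∖claimed = {<0 1 0>}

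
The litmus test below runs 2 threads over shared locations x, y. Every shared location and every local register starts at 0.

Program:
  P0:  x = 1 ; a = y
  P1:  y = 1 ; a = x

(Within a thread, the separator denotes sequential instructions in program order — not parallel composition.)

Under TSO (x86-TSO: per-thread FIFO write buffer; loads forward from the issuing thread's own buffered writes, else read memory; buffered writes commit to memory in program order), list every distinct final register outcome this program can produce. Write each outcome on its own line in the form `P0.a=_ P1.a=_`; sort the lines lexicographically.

outcome vector order: (P0.a,P1.a)
|TSO outcomes| = 4

P0.a=0 P1.a=0
P0.a=0 P1.a=1
P0.a=1 P1.a=0
P0.a=1 P1.a=1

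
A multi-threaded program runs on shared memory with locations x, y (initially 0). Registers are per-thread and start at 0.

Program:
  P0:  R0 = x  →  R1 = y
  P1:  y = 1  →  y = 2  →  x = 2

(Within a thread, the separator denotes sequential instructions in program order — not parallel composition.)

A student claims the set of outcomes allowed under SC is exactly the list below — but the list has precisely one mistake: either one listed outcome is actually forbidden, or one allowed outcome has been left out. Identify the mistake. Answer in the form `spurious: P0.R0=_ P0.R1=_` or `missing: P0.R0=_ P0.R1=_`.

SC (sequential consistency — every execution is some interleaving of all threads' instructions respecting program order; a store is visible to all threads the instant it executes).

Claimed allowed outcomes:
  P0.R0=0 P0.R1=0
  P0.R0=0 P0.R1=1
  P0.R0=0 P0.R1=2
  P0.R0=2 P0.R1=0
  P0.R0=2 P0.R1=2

outcome vector order: (P0.R0,P0.R1)
under SC → (0,0), (0,1), (0,2), (2,2)
claimed∖SC = {(2,0)}

spurious: P0.R0=2 P0.R1=0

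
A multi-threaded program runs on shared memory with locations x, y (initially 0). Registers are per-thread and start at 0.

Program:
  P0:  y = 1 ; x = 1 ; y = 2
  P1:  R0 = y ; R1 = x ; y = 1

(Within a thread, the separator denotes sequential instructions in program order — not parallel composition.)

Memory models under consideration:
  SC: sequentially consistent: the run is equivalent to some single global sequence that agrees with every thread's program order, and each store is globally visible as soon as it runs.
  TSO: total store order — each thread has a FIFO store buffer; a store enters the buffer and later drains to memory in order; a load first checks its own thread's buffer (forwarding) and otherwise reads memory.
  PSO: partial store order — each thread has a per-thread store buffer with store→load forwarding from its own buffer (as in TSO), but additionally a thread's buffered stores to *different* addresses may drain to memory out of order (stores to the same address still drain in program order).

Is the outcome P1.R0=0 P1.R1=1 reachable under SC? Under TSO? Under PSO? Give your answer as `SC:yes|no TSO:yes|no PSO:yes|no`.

outcome vector order: (P1.R0,P1.R1)
SC: 5 outcomes — {0/0 0/1 1/0 1/1 2/1}
TSO: 5 outcomes — {0/0 0/1 1/0 1/1 2/1}
PSO: 6 outcomes — {0/0 0/1 1/0 1/1 2/0 2/1}
target 0/1 ∈ {SC,TSO,PSO}

SC:yes TSO:yes PSO:yes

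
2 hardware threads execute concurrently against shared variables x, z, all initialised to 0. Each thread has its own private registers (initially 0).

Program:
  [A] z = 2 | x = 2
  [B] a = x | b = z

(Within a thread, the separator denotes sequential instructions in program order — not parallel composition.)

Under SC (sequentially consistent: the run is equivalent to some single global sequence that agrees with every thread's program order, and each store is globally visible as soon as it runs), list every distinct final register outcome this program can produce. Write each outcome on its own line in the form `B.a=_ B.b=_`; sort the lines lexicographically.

B.a=0 B.b=0
B.a=0 B.b=2
B.a=2 B.b=2

outcome vector order: (B.a,B.b)
|SC outcomes| = 3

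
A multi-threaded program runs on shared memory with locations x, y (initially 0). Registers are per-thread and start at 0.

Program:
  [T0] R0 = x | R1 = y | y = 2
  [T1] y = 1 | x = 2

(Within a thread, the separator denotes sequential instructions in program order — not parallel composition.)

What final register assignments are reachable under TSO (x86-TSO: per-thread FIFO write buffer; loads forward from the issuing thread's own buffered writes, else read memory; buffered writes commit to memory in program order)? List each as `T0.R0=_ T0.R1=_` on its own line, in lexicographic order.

T0.R0=0 T0.R1=0
T0.R0=0 T0.R1=1
T0.R0=2 T0.R1=1

outcome vector order: (T0.R0,T0.R1)
|TSO outcomes| = 3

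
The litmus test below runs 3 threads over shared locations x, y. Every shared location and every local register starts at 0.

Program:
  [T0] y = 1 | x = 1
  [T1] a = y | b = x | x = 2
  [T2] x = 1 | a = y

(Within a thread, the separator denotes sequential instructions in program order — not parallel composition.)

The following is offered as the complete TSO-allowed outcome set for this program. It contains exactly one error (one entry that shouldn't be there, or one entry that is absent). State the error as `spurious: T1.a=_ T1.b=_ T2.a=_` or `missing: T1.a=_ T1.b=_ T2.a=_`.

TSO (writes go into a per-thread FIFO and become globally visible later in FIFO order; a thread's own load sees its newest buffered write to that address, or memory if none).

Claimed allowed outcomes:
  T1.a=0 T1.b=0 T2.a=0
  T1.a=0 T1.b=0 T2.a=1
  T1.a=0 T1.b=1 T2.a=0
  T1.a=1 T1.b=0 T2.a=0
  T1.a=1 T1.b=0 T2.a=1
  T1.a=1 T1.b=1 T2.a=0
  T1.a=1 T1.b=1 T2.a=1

missing: T1.a=0 T1.b=1 T2.a=1

outcome vector order: (T1.a,T1.b,T2.a)
under TSO → 0/0/0; 0/0/1; 0/1/0; 0/1/1; 1/0/0; 1/0/1; 1/1/0; 1/1/1
TSO∖claimed = {0/1/1}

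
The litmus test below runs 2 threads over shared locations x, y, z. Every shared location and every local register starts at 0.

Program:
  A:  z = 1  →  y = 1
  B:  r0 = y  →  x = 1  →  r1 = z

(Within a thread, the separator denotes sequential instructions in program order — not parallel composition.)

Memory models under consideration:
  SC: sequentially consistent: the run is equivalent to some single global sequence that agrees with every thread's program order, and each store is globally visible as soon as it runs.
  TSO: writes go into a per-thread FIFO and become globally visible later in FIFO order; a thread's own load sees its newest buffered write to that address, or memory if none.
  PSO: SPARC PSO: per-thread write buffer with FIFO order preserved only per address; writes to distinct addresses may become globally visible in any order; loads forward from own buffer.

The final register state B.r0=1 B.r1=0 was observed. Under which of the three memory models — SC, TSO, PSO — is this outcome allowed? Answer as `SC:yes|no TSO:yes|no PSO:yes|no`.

SC:no TSO:no PSO:yes

outcome vector order: (B.r0,B.r1)
[SC] allowed = {(0,0), (0,1), (1,1)}
[TSO] allowed = {(0,0), (0,1), (1,1)}
[PSO] allowed = {(0,0), (0,1), (1,0), (1,1)}
target (1,0) ∈ {PSO}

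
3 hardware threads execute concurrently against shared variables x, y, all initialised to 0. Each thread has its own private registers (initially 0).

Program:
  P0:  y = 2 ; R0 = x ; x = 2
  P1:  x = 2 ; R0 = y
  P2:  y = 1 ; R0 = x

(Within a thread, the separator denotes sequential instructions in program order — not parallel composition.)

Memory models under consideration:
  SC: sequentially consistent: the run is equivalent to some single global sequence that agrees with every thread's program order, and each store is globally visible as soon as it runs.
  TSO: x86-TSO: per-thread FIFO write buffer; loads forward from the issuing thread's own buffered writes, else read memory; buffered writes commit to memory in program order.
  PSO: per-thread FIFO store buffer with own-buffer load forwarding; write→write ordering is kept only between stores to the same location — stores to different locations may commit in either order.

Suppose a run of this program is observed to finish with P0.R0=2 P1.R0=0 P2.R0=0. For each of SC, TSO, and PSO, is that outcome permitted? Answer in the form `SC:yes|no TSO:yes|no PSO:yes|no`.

SC:no TSO:yes PSO:yes

outcome vector order: (P0.R0,P1.R0,P2.R0)
under SC → <0 1 0>; <0 1 2>; <0 2 0>; <0 2 2>; <2 0 2>; <2 1 0>; <2 1 2>; <2 2 0>; <2 2 2>
under TSO → <0 0 0>; <0 0 2>; <0 1 0>; <0 1 2>; <0 2 0>; <0 2 2>; <2 0 0>; <2 0 2>; <2 1 0>; <2 1 2>; <2 2 0>; <2 2 2>
under PSO → <0 0 0>; <0 0 2>; <0 1 0>; <0 1 2>; <0 2 0>; <0 2 2>; <2 0 0>; <2 0 2>; <2 1 0>; <2 1 2>; <2 2 0>; <2 2 2>
target <2 0 0> ∈ {TSO,PSO}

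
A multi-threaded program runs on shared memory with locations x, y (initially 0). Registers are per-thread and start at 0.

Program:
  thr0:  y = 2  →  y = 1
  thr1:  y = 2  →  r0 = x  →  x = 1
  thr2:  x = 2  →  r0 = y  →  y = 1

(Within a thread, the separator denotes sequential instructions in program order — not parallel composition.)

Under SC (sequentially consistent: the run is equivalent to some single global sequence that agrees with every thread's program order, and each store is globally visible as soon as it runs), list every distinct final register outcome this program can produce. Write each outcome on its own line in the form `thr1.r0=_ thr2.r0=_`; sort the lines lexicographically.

outcome vector order: (thr1.r0,thr2.r0)
|SC outcomes| = 5

thr1.r0=0 thr2.r0=1
thr1.r0=0 thr2.r0=2
thr1.r0=2 thr2.r0=0
thr1.r0=2 thr2.r0=1
thr1.r0=2 thr2.r0=2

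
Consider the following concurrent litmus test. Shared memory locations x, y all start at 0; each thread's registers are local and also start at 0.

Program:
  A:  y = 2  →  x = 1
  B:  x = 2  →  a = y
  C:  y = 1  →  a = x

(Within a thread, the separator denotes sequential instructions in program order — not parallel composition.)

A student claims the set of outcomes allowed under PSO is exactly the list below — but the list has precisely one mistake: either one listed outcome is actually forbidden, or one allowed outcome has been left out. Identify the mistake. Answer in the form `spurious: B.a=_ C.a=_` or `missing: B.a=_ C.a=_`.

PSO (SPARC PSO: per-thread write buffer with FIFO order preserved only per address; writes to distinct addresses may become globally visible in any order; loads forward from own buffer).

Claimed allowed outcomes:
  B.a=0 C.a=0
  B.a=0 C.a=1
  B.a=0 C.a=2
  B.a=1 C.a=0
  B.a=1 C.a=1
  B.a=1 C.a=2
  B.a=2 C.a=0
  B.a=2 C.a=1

outcome vector order: (B.a,C.a)
[PSO] allowed = {<0 0>, <0 1>, <0 2>, <1 0>, <1 1>, <1 2>, <2 0>, <2 1>, <2 2>}
PSO∖claimed = {<2 2>}

missing: B.a=2 C.a=2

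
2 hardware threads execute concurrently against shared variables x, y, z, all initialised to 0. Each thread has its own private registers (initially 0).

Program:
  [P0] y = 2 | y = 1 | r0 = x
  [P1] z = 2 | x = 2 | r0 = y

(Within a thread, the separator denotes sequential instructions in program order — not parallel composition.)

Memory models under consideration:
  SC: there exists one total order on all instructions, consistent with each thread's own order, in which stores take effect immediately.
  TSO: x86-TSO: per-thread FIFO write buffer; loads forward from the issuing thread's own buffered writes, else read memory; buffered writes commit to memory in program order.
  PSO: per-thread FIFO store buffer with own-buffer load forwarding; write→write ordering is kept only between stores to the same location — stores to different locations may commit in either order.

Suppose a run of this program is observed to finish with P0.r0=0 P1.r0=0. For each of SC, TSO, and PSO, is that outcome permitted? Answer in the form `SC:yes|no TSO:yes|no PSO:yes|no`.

outcome vector order: (P0.r0,P1.r0)
SC (4): <0 1>, <2 0>, <2 1>, <2 2>
TSO (6): <0 0>, <0 1>, <0 2>, <2 0>, <2 1>, <2 2>
PSO (6): <0 0>, <0 1>, <0 2>, <2 0>, <2 1>, <2 2>
target <0 0> ∈ {TSO,PSO}

SC:no TSO:yes PSO:yes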